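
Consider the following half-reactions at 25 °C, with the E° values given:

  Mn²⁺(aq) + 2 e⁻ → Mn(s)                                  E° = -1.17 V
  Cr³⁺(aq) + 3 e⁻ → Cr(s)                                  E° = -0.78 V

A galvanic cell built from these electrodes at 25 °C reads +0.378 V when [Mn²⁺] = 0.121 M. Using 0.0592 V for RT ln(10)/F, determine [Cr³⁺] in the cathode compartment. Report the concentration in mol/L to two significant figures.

Cr³⁺/Cr is the cathode, Mn²⁺/Mn the anode: E°cell = +0.39 V, n = 6.
Overall reaction: 2 Cr³⁺(aq) + 3 Mn(s) → 2 Cr(s) + 3 Mn²⁺(aq); Q = [Mn²⁺]^3/[Cr³⁺]^2.
From E = E° − (0.0592/n) log Q: log Q = (E° − E)·n/0.0592 = (+0.39 − (+0.378))·6/0.0592 = 1.2162.
So 2·log[Cr³⁺] = 3·log(0.121) − log Q = -2.7516 − (1.2162) = -3.9678; log[Cr³⁺] = -3.9678 / 2 = -1.9839; [Cr³⁺] = 10^(-1.9839) ≈ 0.010 M.

0.010 M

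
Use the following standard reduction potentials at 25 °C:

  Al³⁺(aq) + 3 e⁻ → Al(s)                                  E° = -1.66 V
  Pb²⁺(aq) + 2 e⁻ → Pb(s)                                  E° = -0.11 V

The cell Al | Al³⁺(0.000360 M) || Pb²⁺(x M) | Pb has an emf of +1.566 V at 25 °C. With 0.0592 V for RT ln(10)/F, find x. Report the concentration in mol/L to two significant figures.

Pb²⁺/Pb is the cathode, Al³⁺/Al the anode: E°cell = +1.55 V, n = 6.
Overall reaction: 3 Pb²⁺(aq) + 2 Al(s) → 3 Pb(s) + 2 Al³⁺(aq); Q = [Al³⁺]^2/[Pb²⁺]^3.
From E = E° − (0.0592/n) log Q: log Q = (E° − E)·n/0.0592 = (+1.55 − (+1.566))·6/0.0592 = -1.6216.
So 3·log[Pb²⁺] = 2·log(0.00036) − log Q = -6.8874 − (-1.6216) = -5.2658; log[Pb²⁺] = -5.2658 / 3 = -1.7553; [Pb²⁺] = 10^(-1.7553) ≈ 0.018 M.

0.018 M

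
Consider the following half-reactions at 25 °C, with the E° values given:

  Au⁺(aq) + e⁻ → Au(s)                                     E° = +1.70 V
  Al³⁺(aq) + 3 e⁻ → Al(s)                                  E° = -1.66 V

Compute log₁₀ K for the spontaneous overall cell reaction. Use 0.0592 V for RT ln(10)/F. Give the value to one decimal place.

170.3

Cathode: Au⁺/Au; anode: Al³⁺/Al. E°cell = +3.36 V, n = 3.
log K = nE°cell / 0.0592 = (3)(+3.36) / 0.0592 = 170.3.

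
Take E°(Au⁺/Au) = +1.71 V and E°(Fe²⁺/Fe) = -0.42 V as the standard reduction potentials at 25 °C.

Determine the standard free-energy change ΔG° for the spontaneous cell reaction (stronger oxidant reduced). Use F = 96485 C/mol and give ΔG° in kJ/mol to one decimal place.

-411.0 kJ/mol

Au⁺/Au (E° = +1.71 V) is the cathode; Fe²⁺/Fe (E° = -0.42 V) is the anode, so E°cell = +2.13 V.
Balancing electrons gives n = 2 (lcm of 1 and 2).
ΔG° = −nFE° = −(2)(96485)(+2.13) = -411,026 J = -411.0 kJ/mol.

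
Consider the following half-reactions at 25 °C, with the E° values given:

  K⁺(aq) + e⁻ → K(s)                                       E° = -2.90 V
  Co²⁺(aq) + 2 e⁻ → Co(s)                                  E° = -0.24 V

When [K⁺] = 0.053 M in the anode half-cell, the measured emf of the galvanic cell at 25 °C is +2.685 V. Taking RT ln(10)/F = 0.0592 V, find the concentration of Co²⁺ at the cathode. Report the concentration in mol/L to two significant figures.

0.020 M

Co²⁺/Co is the cathode, K⁺/K the anode: E°cell = +2.66 V, n = 2.
Overall reaction: Co²⁺(aq) + 2 K(s) → Co(s) + 2 K⁺(aq); Q = [K⁺]^2/[Co²⁺]^1.
From E = E° − (0.0592/n) log Q: log Q = (E° − E)·n/0.0592 = (+2.66 − (+2.685))·2/0.0592 = -0.8446.
So 1·log[Co²⁺] = 2·log(0.053) − log Q = -2.5514 − (-0.8446) = -1.7068; [Co²⁺] = 10^(-1.7068) ≈ 0.020 M.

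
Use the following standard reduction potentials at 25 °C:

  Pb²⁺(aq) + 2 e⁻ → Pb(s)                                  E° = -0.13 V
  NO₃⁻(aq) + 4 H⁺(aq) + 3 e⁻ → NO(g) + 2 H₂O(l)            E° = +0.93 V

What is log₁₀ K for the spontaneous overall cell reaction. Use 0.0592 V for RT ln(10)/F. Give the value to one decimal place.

Cathode: NO₃⁻/NO; anode: Pb²⁺/Pb. E°cell = +1.06 V, n = 6.
log K = nE°cell / 0.0592 = (6)(+1.06) / 0.0592 = 107.4.

107.4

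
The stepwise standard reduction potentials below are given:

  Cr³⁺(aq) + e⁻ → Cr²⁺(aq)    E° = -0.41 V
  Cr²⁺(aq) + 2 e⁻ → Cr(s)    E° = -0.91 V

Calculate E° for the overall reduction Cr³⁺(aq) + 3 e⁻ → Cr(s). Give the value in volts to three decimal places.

Since ΔG° = −nFE° is additive over sequential reductions, n₃E°₃ = n₁E°₁ + n₂E°₂.
E°₃ = (1×-0.41 + 2×-0.91) / 3 = (-2.230) / 3 = -0.743 V.

-0.743 V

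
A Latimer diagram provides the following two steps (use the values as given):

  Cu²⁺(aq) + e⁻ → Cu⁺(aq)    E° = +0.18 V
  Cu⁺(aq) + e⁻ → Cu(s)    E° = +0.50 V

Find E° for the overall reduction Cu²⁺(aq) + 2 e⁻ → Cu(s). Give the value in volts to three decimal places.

+0.340 V

Standard free energies of sequential steps add: ΔG°₃ = ΔG°₁ + ΔG°₂, so n₃E°₃ = n₁E°₁ + n₂E°₂.
E°₃ = (1×+0.18 + 1×+0.50) / 2 = (+0.680) / 2 = +0.340 V.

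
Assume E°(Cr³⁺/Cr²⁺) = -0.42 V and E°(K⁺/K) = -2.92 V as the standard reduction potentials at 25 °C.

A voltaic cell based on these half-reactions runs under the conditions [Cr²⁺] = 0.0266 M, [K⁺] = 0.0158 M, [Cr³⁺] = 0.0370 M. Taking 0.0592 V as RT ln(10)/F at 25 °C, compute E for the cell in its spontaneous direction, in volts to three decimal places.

Cr³⁺/Cr²⁺ is the cathode (higher E°), K⁺/K the anode: E°cell = -0.42 − (-2.92) = +2.50 V, n = 1.
Overall: Cr³⁺(aq) + K(s) → Cr²⁺(aq) + K⁺(aq)
Q = [Cr²⁺]·[K⁺] / ([Cr³⁺]); log Q = -1.945.
E = E° − (0.0592/n) log Q = +2.50 − (0.0592/1)(-1.945) = +2.615 V.

+2.615 V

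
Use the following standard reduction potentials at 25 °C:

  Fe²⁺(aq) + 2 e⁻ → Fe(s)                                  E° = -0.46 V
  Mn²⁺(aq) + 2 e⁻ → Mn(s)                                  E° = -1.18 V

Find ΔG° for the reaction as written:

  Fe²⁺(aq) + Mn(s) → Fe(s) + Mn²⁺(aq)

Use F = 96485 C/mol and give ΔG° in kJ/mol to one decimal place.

-138.9 kJ/mol

As written, Fe²⁺/Fe is reduced (cathode) and Mn²⁺/Mn is oxidised (anode), so E°cell = (-0.46) − (-1.18) = +0.72 V.
Balancing electrons gives n = 2.
ΔG° = −nFE° = −(2)(96485)(+0.72) = -138,938 J = -138.9 kJ/mol.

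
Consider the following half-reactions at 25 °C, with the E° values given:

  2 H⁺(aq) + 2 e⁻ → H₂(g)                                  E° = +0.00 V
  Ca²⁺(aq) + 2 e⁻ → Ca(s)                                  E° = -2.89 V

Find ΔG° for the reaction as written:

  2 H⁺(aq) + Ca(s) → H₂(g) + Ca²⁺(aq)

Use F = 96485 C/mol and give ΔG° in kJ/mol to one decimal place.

-557.7 kJ/mol

As written, H⁺/H₂ is reduced (cathode) and Ca²⁺/Ca is oxidised (anode), so E°cell = (+0.00) − (-2.89) = +2.89 V.
Balancing electrons gives n = 2.
ΔG° = −nFE° = −(2)(96485)(+2.89) = -557,683 J = -557.7 kJ/mol.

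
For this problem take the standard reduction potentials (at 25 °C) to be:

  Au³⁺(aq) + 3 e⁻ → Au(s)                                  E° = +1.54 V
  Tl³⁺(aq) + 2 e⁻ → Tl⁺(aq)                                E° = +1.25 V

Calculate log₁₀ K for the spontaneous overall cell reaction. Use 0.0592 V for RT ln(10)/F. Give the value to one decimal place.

Cathode: Au³⁺/Au; anode: Tl³⁺/Tl⁺. E°cell = +0.29 V, n = 6.
log K = nE°cell / 0.0592 = (6)(+0.29) / 0.0592 = 29.4.

29.4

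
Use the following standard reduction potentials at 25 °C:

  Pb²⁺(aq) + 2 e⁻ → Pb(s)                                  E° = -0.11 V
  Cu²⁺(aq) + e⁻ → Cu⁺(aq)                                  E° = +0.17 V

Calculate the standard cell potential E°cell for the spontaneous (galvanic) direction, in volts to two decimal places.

The Cu²⁺/Cu⁺ couple has the higher reduction potential, so it is the cathode; Pb²⁺/Pb is oxidised at the anode.
E°cell = E°(cathode) − E°(anode) = (+0.17) − (-0.11) = +0.28 V.
Since E°cell > 0, the reaction is spontaneous under standard conditions.

+0.28 V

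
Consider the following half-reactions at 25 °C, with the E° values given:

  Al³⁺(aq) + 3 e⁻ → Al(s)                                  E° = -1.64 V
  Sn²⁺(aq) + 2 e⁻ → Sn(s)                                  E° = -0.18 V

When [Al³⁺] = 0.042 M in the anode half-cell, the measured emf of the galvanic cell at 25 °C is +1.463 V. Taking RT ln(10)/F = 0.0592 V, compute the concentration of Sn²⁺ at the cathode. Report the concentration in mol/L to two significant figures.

Sn²⁺/Sn is the cathode, Al³⁺/Al the anode: E°cell = +1.46 V, n = 6.
Overall reaction: 3 Sn²⁺(aq) + 2 Al(s) → 3 Sn(s) + 2 Al³⁺(aq); Q = [Al³⁺]^2/[Sn²⁺]^3.
From E = E° − (0.0592/n) log Q: log Q = (E° − E)·n/0.0592 = (+1.46 − (+1.463))·6/0.0592 = -0.3041.
So 3·log[Sn²⁺] = 2·log(0.042) − log Q = -2.7535 − (-0.3041) = -2.4494; log[Sn²⁺] = -2.4494 / 3 = -0.8165; [Sn²⁺] = 10^(-0.8165) ≈ 0.15 M.

0.15 M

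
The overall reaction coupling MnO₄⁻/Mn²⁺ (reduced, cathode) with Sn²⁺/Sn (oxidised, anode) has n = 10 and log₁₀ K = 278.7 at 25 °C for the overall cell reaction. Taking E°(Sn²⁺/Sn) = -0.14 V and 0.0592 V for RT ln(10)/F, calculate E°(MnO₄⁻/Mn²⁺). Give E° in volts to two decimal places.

E°cell = (0.0592/n)·log K = (0.0592/10)(278.7) = +1.650 V.
Since MnO₄⁻/Mn²⁺ is the cathode and Sn²⁺/Sn the anode, E°cell = E°(MnO₄⁻/Mn²⁺) − E°(Sn²⁺/Sn).
So E°(MnO₄⁻/Mn²⁺) = E°cell + E°(Sn²⁺/Sn) = +1.650 + (-0.14) = +1.51 V.

+1.51 V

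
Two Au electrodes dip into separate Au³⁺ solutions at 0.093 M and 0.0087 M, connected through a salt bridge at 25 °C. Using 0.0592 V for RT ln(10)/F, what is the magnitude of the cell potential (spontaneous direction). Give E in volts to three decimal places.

For a concentration cell E°cell = 0. The 0.093 M side is the cathode (reduction is favoured where [Au³⁺] is higher).
With n = 3, E = −(0.0592/3) log([Au³⁺]ₐₙ/[Au³⁺]꜀ₐₜ) = −(0.0592/3) log(0.0087/0.093) = −(0.0592/3)(-1.029) = +0.020 V.

+0.020 V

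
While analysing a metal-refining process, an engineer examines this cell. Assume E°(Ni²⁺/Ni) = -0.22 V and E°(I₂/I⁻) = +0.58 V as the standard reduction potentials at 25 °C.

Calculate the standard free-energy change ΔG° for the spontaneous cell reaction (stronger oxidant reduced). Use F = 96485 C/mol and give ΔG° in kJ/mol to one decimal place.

-154.4 kJ/mol

I₂/I⁻ (E° = +0.58 V) is the cathode; Ni²⁺/Ni (E° = -0.22 V) is the anode, so E°cell = +0.80 V.
Balancing electrons gives n = 2 (lcm of 2 and 2).
ΔG° = −nFE° = −(2)(96485)(+0.80) = -154,376 J = -154.4 kJ/mol.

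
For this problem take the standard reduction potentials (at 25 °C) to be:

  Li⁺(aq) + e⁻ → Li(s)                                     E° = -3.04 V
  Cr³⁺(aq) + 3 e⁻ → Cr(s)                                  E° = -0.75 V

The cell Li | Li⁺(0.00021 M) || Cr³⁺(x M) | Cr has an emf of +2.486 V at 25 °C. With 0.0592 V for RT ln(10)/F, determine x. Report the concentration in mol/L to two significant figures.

Cr³⁺/Cr is the cathode, Li⁺/Li the anode: E°cell = +2.29 V, n = 3.
Overall reaction: Cr³⁺(aq) + 3 Li(s) → Cr(s) + 3 Li⁺(aq); Q = [Li⁺]^3/[Cr³⁺]^1.
From E = E° − (0.0592/n) log Q: log Q = (E° − E)·n/0.0592 = (+2.29 − (+2.486))·3/0.0592 = -9.9324.
So 1·log[Cr³⁺] = 3·log(0.00021) − log Q = -11.0333 − (-9.9324) = -1.1009; [Cr³⁺] = 10^(-1.1009) ≈ 0.079 M.

0.079 M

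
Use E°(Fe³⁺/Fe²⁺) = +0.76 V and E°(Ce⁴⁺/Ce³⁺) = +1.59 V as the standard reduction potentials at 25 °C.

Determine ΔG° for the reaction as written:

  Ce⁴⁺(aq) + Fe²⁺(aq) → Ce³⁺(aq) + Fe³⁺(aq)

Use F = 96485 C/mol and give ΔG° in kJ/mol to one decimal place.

As written, Ce⁴⁺/Ce³⁺ is reduced (cathode) and Fe³⁺/Fe²⁺ is oxidised (anode), so E°cell = (+1.59) − (+0.76) = +0.83 V.
Balancing electrons gives n = 1.
ΔG° = −nFE° = −(1)(96485)(+0.83) = -80,083 J = -80.1 kJ/mol.

-80.1 kJ/mol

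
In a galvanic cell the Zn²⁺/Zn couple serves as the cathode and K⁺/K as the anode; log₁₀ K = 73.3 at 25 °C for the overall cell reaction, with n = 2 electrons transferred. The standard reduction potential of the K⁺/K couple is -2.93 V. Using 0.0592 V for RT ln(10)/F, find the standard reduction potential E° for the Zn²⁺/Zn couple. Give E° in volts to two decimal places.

-0.76 V

E°cell = (0.0592/n)·log K = (0.0592/2)(73.3) = +2.170 V.
Since Zn²⁺/Zn is the cathode and K⁺/K the anode, E°cell = E°(Zn²⁺/Zn) − E°(K⁺/K).
So E°(Zn²⁺/Zn) = E°cell + E°(K⁺/K) = +2.170 + (-2.93) = -0.76 V.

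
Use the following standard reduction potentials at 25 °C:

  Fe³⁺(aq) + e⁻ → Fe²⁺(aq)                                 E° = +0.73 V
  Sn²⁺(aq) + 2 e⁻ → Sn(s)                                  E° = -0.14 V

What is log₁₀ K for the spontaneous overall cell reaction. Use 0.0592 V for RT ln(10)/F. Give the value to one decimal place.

Cathode: Fe³⁺/Fe²⁺; anode: Sn²⁺/Sn. E°cell = +0.87 V, n = 2.
log K = nE°cell / 0.0592 = (2)(+0.87) / 0.0592 = 29.4.

29.4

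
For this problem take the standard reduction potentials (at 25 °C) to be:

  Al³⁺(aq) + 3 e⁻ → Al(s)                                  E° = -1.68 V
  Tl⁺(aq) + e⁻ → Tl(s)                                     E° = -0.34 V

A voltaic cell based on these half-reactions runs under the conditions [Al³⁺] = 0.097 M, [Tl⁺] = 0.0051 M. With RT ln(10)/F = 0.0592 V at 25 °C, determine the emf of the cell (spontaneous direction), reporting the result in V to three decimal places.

Tl⁺/Tl is the cathode (higher E°), Al³⁺/Al the anode: E°cell = -0.34 − (-1.68) = +1.34 V, n = 3.
Overall: 3 Tl⁺(aq) + Al(s) → 3 Tl(s) + Al³⁺(aq)
Q = [Al³⁺] / ([Tl⁺]^3); log Q = 5.864.
E = E° − (0.0592/n) log Q = +1.34 − (0.0592/3)(5.864) = +1.224 V.

+1.224 V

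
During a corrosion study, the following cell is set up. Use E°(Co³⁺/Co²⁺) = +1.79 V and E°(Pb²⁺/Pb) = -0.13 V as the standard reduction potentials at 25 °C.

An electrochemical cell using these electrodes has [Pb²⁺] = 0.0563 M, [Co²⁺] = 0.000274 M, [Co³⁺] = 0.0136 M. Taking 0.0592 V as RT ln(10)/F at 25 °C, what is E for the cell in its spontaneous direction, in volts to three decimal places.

+2.057 V

Co³⁺/Co²⁺ is the cathode (higher E°), Pb²⁺/Pb the anode: E°cell = +1.79 − (-0.13) = +1.92 V, n = 2.
Overall: 2 Co³⁺(aq) + Pb(s) → 2 Co²⁺(aq) + Pb²⁺(aq)
Q = [Co²⁺]^2·[Pb²⁺] / ([Co³⁺]^2); log Q = -4.641.
E = E° − (0.0592/n) log Q = +1.92 − (0.0592/2)(-4.641) = +2.057 V.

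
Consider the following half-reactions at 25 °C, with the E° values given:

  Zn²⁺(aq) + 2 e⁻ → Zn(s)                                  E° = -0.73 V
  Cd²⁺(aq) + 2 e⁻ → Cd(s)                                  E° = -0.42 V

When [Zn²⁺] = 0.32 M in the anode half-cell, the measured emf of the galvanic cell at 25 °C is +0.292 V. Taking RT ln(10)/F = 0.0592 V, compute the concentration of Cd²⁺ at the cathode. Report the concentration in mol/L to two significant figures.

0.079 M

Cd²⁺/Cd is the cathode, Zn²⁺/Zn the anode: E°cell = +0.31 V, n = 2.
Overall reaction: Cd²⁺(aq) + Zn(s) → Cd(s) + Zn²⁺(aq); Q = [Zn²⁺]^1/[Cd²⁺]^1.
From E = E° − (0.0592/n) log Q: log Q = (E° − E)·n/0.0592 = (+0.31 − (+0.292))·2/0.0592 = 0.6081.
So 1·log[Cd²⁺] = 1·log(0.32) − log Q = -0.4949 − (0.6081) = -1.1030; [Cd²⁺] = 10^(-1.1030) ≈ 0.079 M.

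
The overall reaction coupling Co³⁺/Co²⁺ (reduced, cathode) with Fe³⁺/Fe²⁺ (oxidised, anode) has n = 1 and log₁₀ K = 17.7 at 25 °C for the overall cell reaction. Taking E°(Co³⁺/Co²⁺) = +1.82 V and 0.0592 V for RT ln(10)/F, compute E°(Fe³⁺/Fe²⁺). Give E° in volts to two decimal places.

E°cell = (0.0592/n)·log K = (0.0592/1)(17.7) = +1.048 V.
Since Co³⁺/Co²⁺ is the cathode and Fe³⁺/Fe²⁺ the anode, E°cell = E°(Co³⁺/Co²⁺) − E°(Fe³⁺/Fe²⁺).
So E°(Fe³⁺/Fe²⁺) = E°(Co³⁺/Co²⁺) − E°cell = (+1.82) − (+1.048) = +0.77 V.

+0.77 V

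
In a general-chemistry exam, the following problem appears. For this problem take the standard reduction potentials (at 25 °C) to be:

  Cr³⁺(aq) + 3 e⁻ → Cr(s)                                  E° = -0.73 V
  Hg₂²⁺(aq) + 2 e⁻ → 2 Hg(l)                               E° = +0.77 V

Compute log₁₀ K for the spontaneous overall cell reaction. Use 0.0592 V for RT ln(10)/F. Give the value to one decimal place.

Cathode: Hg₂²⁺/Hg; anode: Cr³⁺/Cr. E°cell = +1.50 V, n = 6.
log K = nE°cell / 0.0592 = (6)(+1.50) / 0.0592 = 152.0.

152.0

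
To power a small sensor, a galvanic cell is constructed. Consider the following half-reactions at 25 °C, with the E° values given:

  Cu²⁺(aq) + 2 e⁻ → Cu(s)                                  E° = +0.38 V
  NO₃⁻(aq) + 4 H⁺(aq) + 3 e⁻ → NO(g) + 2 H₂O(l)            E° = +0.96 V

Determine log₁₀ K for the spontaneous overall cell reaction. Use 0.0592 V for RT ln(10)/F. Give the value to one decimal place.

58.8

Cathode: NO₃⁻/NO; anode: Cu²⁺/Cu. E°cell = +0.58 V, n = 6.
log K = nE°cell / 0.0592 = (6)(+0.58) / 0.0592 = 58.8.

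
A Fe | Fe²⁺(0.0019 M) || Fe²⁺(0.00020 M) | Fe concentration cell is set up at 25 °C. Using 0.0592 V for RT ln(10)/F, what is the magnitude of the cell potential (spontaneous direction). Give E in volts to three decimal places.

For a concentration cell E°cell = 0. The 0.0019 M side is the cathode (reduction is favoured where [Fe²⁺] is higher).
With n = 2, E = −(0.0592/2) log([Fe²⁺]ₐₙ/[Fe²⁺]꜀ₐₜ) = −(0.0592/2) log(0.0002/0.0019) = −(0.0592/2)(-0.978) = +0.029 V.

+0.029 V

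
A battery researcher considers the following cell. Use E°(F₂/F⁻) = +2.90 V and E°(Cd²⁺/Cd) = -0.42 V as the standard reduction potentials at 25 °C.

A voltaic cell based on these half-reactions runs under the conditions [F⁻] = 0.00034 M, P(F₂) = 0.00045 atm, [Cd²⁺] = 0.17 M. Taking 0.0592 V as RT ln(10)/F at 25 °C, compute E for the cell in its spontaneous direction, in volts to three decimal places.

F₂/F⁻ is the cathode (higher E°), Cd²⁺/Cd the anode: E°cell = +2.90 − (-0.42) = +3.32 V, n = 2.
Overall: F₂(g) + Cd(s) → 2 F⁻(aq) + Cd²⁺(aq)
Q = [F⁻]^2·[Cd²⁺] / (P(F₂)); log Q = -4.360.
E = E° − (0.0592/n) log Q = +3.32 − (0.0592/2)(-4.360) = +3.449 V.

+3.449 V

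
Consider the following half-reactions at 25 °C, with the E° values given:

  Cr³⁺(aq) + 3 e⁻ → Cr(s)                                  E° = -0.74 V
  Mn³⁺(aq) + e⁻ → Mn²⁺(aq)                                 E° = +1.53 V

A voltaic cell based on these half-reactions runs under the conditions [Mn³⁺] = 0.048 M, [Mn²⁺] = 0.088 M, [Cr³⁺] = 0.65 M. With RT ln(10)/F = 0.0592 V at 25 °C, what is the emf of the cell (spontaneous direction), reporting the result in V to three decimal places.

+2.258 V

Mn³⁺/Mn²⁺ is the cathode (higher E°), Cr³⁺/Cr the anode: E°cell = +1.53 − (-0.74) = +2.27 V, n = 3.
Overall: 3 Mn³⁺(aq) + Cr(s) → 3 Mn²⁺(aq) + Cr³⁺(aq)
Q = [Mn²⁺]^3·[Cr³⁺] / ([Mn³⁺]^3); log Q = 0.603.
E = E° − (0.0592/n) log Q = +2.27 − (0.0592/3)(0.603) = +2.258 V.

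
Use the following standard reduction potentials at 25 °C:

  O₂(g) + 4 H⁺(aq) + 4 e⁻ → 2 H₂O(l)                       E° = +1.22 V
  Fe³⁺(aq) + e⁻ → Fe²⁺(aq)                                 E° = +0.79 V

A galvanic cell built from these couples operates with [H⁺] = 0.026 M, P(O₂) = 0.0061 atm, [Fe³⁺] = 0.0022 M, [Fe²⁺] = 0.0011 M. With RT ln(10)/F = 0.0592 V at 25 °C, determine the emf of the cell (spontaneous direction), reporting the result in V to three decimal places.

+0.286 V

O₂/H₂O is the cathode (higher E°), Fe³⁺/Fe²⁺ the anode: E°cell = +1.22 − (+0.79) = +0.43 V, n = 4.
Overall: O₂(g) + 4 H⁺(aq) + 4 Fe²⁺(aq) → 2 H₂O(l) + 4 Fe³⁺(aq)
Q = [Fe³⁺]^4 / (P(O₂)·[H⁺]^4·[Fe²⁺]^4); log Q = 9.759.
E = E° − (0.0592/n) log Q = +0.43 − (0.0592/4)(9.759) = +0.286 V.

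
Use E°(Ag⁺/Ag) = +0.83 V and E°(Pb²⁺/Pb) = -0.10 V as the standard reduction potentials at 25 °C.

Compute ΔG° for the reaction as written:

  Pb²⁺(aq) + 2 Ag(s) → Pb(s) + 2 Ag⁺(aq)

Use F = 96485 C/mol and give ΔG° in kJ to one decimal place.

+179.5 kJ

As written, Pb²⁺/Pb is reduced (cathode) and Ag⁺/Ag is oxidised (anode), so E°cell = (-0.10) − (+0.83) = -0.93 V.
Balancing electrons gives n = 2.
ΔG° = −nFE° = −(2)(96485)(-0.93) = 179,462 J = +179.5 kJ.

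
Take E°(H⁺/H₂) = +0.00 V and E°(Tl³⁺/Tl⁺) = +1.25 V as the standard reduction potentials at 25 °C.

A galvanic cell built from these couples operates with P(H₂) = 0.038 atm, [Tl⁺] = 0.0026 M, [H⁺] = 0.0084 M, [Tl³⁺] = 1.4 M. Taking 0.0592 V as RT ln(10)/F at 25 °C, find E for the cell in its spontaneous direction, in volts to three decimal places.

+1.412 V

Tl³⁺/Tl⁺ is the cathode (higher E°), H⁺/H₂ the anode: E°cell = +1.25 − (+0.00) = +1.25 V, n = 2.
Overall: Tl³⁺(aq) + H₂(g) → Tl⁺(aq) + 2 H⁺(aq)
Q = [Tl⁺]·[H⁺]^2 / ([Tl³⁺]·P(H₂)); log Q = -5.462.
E = E° − (0.0592/n) log Q = +1.25 − (0.0592/2)(-5.462) = +1.412 V.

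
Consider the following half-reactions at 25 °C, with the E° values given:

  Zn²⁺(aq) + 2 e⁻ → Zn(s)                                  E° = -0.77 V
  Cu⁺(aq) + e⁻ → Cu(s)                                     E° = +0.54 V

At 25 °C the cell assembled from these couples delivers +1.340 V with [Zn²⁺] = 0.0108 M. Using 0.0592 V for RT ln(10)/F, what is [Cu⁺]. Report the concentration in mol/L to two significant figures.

0.33 M

Cu⁺/Cu is the cathode, Zn²⁺/Zn the anode: E°cell = +1.31 V, n = 2.
Overall reaction: 2 Cu⁺(aq) + Zn(s) → 2 Cu(s) + Zn²⁺(aq); Q = [Zn²⁺]^1/[Cu⁺]^2.
From E = E° − (0.0592/n) log Q: log Q = (E° − E)·n/0.0592 = (+1.31 − (+1.340))·2/0.0592 = -1.0135.
So 2·log[Cu⁺] = 1·log(0.0108) − log Q = -1.9666 − (-1.0135) = -0.9531; log[Cu⁺] = -0.9531 / 2 = -0.4765; [Cu⁺] = 10^(-0.4765) ≈ 0.33 M.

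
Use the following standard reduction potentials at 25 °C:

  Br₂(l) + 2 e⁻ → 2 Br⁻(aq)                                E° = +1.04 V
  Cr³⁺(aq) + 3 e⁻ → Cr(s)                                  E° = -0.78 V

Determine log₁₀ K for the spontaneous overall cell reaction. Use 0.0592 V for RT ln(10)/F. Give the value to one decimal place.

Cathode: Br₂/Br⁻; anode: Cr³⁺/Cr. E°cell = +1.82 V, n = 6.
log K = nE°cell / 0.0592 = (6)(+1.82) / 0.0592 = 184.5.

184.5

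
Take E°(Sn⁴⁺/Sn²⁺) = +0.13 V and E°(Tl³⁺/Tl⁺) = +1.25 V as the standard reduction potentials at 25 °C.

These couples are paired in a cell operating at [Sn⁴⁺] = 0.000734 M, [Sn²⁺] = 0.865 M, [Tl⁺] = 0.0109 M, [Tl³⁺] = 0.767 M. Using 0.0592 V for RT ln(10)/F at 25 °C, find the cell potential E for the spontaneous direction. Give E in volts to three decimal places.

+1.266 V

Tl³⁺/Tl⁺ is the cathode (higher E°), Sn⁴⁺/Sn²⁺ the anode: E°cell = +1.25 − (+0.13) = +1.12 V, n = 2.
Overall: Tl³⁺(aq) + Sn²⁺(aq) → Tl⁺(aq) + Sn⁴⁺(aq)
Q = [Tl⁺]·[Sn⁴⁺] / ([Tl³⁺]·[Sn²⁺]); log Q = -4.919.
E = E° − (0.0592/n) log Q = +1.12 − (0.0592/2)(-4.919) = +1.266 V.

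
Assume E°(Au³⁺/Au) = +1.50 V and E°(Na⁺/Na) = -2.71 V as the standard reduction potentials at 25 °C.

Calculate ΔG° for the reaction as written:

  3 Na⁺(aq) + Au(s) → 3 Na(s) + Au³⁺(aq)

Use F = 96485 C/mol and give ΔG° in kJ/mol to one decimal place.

+1218.6 kJ/mol

As written, Na⁺/Na is reduced (cathode) and Au³⁺/Au is oxidised (anode), so E°cell = (-2.71) − (+1.50) = -4.21 V.
Balancing electrons gives n = 3.
ΔG° = −nFE° = −(3)(96485)(-4.21) = 1,218,606 J = +1218.6 kJ/mol.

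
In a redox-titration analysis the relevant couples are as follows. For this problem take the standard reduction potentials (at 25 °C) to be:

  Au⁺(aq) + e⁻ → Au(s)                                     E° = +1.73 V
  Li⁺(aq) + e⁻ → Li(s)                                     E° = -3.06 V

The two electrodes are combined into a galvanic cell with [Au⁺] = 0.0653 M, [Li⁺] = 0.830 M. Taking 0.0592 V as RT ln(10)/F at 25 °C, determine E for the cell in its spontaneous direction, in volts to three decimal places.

Au⁺/Au is the cathode (higher E°), Li⁺/Li the anode: E°cell = +1.73 − (-3.06) = +4.79 V, n = 1.
Overall: Au⁺(aq) + Li(s) → Au(s) + Li⁺(aq)
Q = [Li⁺] / ([Au⁺]); log Q = 1.104.
E = E° − (0.0592/n) log Q = +4.79 − (0.0592/1)(1.104) = +4.725 V.

+4.725 V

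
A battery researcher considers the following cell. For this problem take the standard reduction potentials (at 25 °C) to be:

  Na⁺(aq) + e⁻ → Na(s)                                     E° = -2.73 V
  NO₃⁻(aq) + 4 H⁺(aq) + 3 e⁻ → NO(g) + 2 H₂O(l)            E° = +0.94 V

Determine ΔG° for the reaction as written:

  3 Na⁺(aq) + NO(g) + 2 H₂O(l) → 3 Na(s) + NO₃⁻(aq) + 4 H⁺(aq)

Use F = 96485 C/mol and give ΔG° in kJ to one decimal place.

+1062.3 kJ

As written, Na⁺/Na is reduced (cathode) and NO₃⁻/NO is oxidised (anode), so E°cell = (-2.73) − (+0.94) = -3.67 V.
Balancing electrons gives n = 3.
ΔG° = −nFE° = −(3)(96485)(-3.67) = 1,062,300 J = +1062.3 kJ.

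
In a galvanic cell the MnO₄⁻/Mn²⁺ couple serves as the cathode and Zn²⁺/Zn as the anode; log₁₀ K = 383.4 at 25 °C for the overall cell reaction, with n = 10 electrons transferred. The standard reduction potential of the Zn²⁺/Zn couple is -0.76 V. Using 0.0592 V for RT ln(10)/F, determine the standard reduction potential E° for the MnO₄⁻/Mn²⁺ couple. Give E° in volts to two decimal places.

+1.51 V

E°cell = (0.0592/n)·log K = (0.0592/10)(383.4) = +2.270 V.
Since MnO₄⁻/Mn²⁺ is the cathode and Zn²⁺/Zn the anode, E°cell = E°(MnO₄⁻/Mn²⁺) − E°(Zn²⁺/Zn).
So E°(MnO₄⁻/Mn²⁺) = E°cell + E°(Zn²⁺/Zn) = +2.270 + (-0.76) = +1.51 V.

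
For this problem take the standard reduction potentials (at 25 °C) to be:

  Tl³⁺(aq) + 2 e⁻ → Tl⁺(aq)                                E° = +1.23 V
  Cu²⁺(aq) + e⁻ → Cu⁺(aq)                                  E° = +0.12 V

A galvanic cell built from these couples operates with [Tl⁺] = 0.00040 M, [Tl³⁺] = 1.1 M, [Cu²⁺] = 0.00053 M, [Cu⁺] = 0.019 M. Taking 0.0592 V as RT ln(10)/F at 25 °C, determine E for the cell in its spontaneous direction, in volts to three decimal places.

Tl³⁺/Tl⁺ is the cathode (higher E°), Cu²⁺/Cu⁺ the anode: E°cell = +1.23 − (+0.12) = +1.11 V, n = 2.
Overall: Tl³⁺(aq) + 2 Cu⁺(aq) → Tl⁺(aq) + 2 Cu²⁺(aq)
Q = [Tl⁺]·[Cu²⁺]^2 / ([Tl³⁺]·[Cu⁺]^2); log Q = -6.548.
E = E° − (0.0592/n) log Q = +1.11 − (0.0592/2)(-6.548) = +1.304 V.

+1.304 V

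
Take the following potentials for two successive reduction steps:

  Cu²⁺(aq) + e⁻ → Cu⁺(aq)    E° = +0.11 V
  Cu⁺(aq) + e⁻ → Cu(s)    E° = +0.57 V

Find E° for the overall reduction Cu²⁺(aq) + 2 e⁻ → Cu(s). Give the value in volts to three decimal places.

Adding the free-energy changes (−nFE°) of the two steps gives −n₃FE°₃ = −n₁FE°₁ − n₂FE°₂.
E°₃ = (1×+0.11 + 1×+0.57) / 2 = (+0.680) / 2 = +0.340 V.

+0.340 V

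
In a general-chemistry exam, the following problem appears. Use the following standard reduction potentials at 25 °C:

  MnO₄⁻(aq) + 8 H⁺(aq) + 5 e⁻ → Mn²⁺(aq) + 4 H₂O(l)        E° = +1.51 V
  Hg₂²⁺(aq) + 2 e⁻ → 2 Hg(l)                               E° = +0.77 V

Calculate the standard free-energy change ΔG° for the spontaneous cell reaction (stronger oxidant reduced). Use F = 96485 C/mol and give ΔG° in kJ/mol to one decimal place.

MnO₄⁻/Mn²⁺ (E° = +1.51 V) is the cathode; Hg₂²⁺/Hg (E° = +0.77 V) is the anode, so E°cell = +0.74 V.
Balancing electrons gives n = 10 (lcm of 5 and 2).
ΔG° = −nFE° = −(10)(96485)(+0.74) = -713,989 J = -714.0 kJ/mol.

-714.0 kJ/mol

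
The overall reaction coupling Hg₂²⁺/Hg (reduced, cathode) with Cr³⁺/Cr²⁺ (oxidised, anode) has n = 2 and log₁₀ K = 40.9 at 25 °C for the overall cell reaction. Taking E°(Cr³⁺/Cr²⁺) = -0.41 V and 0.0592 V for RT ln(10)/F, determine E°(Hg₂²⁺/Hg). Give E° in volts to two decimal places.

+0.80 V

E°cell = (0.0592/n)·log K = (0.0592/2)(40.9) = +1.211 V.
Since Hg₂²⁺/Hg is the cathode and Cr³⁺/Cr²⁺ the anode, E°cell = E°(Hg₂²⁺/Hg) − E°(Cr³⁺/Cr²⁺).
So E°(Hg₂²⁺/Hg) = E°cell + E°(Cr³⁺/Cr²⁺) = +1.211 + (-0.41) = +0.80 V.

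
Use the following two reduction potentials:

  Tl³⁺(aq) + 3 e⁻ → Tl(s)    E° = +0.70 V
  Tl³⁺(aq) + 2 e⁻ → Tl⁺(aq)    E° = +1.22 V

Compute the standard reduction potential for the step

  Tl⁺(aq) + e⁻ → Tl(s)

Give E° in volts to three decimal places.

Sequential free energies add, so n₃E°₃ = n₁E°₁ + n₂E°₂.
With n₃ = 3, and the known step contributing 2×(+1.22) V, the unknown satisfies 1·E° = 3×(+0.70) − 2×(+1.22) = -0.340.
E° = -0.340 / 1 = -0.340 V.

-0.340 V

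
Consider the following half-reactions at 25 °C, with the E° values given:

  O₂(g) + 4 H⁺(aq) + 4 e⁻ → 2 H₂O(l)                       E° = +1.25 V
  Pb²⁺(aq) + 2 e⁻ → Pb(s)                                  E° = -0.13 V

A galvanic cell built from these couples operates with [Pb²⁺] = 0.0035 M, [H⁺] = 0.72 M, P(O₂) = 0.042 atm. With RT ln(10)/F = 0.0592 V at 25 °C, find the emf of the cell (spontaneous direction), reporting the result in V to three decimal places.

O₂/H₂O is the cathode (higher E°), Pb²⁺/Pb the anode: E°cell = +1.25 − (-0.13) = +1.38 V, n = 4.
Overall: O₂(g) + 4 H⁺(aq) + 2 Pb(s) → 2 H₂O(l) + 2 Pb²⁺(aq)
Q = [Pb²⁺]^2 / (P(O₂)·[H⁺]^4); log Q = -2.964.
E = E° − (0.0592/n) log Q = +1.38 − (0.0592/4)(-2.964) = +1.424 V.

+1.424 V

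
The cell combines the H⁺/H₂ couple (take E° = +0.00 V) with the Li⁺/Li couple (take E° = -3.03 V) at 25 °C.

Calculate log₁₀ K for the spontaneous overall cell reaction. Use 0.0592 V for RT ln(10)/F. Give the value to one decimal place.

Cathode: H⁺/H₂; anode: Li⁺/Li. E°cell = +3.03 V, n = 2.
log K = nE°cell / 0.0592 = (2)(+3.03) / 0.0592 = 102.4.

102.4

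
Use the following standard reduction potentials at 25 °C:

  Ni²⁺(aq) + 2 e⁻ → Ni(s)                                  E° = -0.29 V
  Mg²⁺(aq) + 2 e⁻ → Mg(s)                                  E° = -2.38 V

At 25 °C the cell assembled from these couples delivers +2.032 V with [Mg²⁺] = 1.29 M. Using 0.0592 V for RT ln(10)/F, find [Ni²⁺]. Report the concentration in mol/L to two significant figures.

Ni²⁺/Ni is the cathode, Mg²⁺/Mg the anode: E°cell = +2.09 V, n = 2.
Overall reaction: Ni²⁺(aq) + Mg(s) → Ni(s) + Mg²⁺(aq); Q = [Mg²⁺]^1/[Ni²⁺]^1.
From E = E° − (0.0592/n) log Q: log Q = (E° − E)·n/0.0592 = (+2.09 − (+2.032))·2/0.0592 = 1.9595.
So 1·log[Ni²⁺] = 1·log(1.29) − log Q = 0.1106 − (1.9595) = -1.8489; [Ni²⁺] = 10^(-1.8489) ≈ 0.014 M.

0.014 M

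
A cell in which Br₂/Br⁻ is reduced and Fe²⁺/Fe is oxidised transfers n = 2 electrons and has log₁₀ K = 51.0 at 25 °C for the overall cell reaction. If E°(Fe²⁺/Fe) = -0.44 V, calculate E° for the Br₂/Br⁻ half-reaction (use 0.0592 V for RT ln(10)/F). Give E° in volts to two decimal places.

+1.07 V

E°cell = (0.0592/n)·log K = (0.0592/2)(51.0) = +1.510 V.
Since Br₂/Br⁻ is the cathode and Fe²⁺/Fe the anode, E°cell = E°(Br₂/Br⁻) − E°(Fe²⁺/Fe).
So E°(Br₂/Br⁻) = E°cell + E°(Fe²⁺/Fe) = +1.510 + (-0.44) = +1.07 V.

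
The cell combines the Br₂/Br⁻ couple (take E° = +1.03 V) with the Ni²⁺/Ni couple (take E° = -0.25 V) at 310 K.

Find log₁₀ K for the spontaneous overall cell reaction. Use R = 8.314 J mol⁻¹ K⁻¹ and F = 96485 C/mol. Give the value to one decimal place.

41.6

Cathode: Br₂/Br⁻; anode: Ni²⁺/Ni. E°cell = (+1.03) − (-0.25) = +1.28 V, with n = 2.
ΔG° = −nFE° = −RT ln K, so ln K = nFE°/(RT) = (2)(96485)(+1.28) / ((8.314)(310)) = 95.836.
log₁₀ K = 95.836 / ln 10 = 41.6.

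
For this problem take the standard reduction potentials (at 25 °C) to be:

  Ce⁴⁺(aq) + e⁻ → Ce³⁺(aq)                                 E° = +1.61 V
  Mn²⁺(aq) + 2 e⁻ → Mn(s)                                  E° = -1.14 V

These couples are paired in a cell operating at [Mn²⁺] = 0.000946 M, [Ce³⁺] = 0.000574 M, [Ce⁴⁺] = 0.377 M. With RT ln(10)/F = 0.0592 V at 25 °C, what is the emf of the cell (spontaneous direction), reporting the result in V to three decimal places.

Ce⁴⁺/Ce³⁺ is the cathode (higher E°), Mn²⁺/Mn the anode: E°cell = +1.61 − (-1.14) = +2.75 V, n = 2.
Overall: 2 Ce⁴⁺(aq) + Mn(s) → 2 Ce³⁺(aq) + Mn²⁺(aq)
Q = [Ce³⁺]^2·[Mn²⁺] / ([Ce⁴⁺]^2); log Q = -8.659.
E = E° − (0.0592/n) log Q = +2.75 − (0.0592/2)(-8.659) = +3.006 V.

+3.006 V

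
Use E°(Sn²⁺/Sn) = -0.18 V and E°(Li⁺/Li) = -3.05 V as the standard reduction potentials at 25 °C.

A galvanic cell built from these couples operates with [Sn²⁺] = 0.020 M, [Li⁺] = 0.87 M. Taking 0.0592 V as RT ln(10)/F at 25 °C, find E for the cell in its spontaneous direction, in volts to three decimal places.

+2.823 V

Sn²⁺/Sn is the cathode (higher E°), Li⁺/Li the anode: E°cell = -0.18 − (-3.05) = +2.87 V, n = 2.
Overall: Sn²⁺(aq) + 2 Li(s) → Sn(s) + 2 Li⁺(aq)
Q = [Li⁺]^2 / ([Sn²⁺]); log Q = 1.578.
E = E° − (0.0592/n) log Q = +2.87 − (0.0592/2)(1.578) = +2.823 V.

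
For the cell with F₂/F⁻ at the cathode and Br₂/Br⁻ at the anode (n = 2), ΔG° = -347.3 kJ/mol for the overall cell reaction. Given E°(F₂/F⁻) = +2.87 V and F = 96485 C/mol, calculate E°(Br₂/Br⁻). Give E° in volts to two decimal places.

+1.07 V

E°cell = −ΔG°/(nF) = −(-347.3×10³)/((2)(96485)) = +1.800 V.
Since F₂/F⁻ is the cathode and Br₂/Br⁻ the anode, E°cell = E°(F₂/F⁻) − E°(Br₂/Br⁻).
So E°(Br₂/Br⁻) = E°(F₂/F⁻) − E°cell = (+2.87) − (+1.800) = +1.07 V.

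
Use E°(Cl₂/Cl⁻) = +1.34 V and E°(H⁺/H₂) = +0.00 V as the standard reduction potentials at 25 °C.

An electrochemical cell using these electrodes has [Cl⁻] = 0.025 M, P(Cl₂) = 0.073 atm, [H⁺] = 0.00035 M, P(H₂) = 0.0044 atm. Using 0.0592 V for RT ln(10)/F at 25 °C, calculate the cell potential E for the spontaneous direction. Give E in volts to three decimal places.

Cl₂/Cl⁻ is the cathode (higher E°), H⁺/H₂ the anode: E°cell = +1.34 − (+0.00) = +1.34 V, n = 2.
Overall: Cl₂(g) + H₂(g) → 2 Cl⁻(aq) + 2 H⁺(aq)
Q = [Cl⁻]^2·[H⁺]^2 / (P(Cl₂)·P(H₂)); log Q = -6.623.
E = E° − (0.0592/n) log Q = +1.34 − (0.0592/2)(-6.623) = +1.536 V.

+1.536 V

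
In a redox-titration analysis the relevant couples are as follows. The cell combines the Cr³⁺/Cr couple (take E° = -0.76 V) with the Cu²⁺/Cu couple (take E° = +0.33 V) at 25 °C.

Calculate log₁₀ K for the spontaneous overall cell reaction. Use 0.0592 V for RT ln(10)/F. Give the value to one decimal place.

110.5

Cathode: Cu²⁺/Cu; anode: Cr³⁺/Cr. E°cell = +1.09 V, n = 6.
log K = nE°cell / 0.0592 = (6)(+1.09) / 0.0592 = 110.5.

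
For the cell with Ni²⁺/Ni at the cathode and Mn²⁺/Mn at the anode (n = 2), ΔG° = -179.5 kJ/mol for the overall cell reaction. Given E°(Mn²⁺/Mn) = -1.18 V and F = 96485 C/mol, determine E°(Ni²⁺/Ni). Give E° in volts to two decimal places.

E°cell = −ΔG°/(nF) = −(-179.5×10³)/((2)(96485)) = +0.930 V.
Since Ni²⁺/Ni is the cathode and Mn²⁺/Mn the anode, E°cell = E°(Ni²⁺/Ni) − E°(Mn²⁺/Mn).
So E°(Ni²⁺/Ni) = E°cell + E°(Mn²⁺/Mn) = +0.930 + (-1.18) = -0.25 V.

-0.25 V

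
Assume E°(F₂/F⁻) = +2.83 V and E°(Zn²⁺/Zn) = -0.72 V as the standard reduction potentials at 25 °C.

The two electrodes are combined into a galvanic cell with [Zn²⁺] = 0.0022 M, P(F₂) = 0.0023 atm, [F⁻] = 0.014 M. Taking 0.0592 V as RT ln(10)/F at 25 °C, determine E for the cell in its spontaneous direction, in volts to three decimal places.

+3.660 V

F₂/F⁻ is the cathode (higher E°), Zn²⁺/Zn the anode: E°cell = +2.83 − (-0.72) = +3.55 V, n = 2.
Overall: F₂(g) + Zn(s) → 2 F⁻(aq) + Zn²⁺(aq)
Q = [F⁻]^2·[Zn²⁺] / (P(F₂)); log Q = -3.727.
E = E° − (0.0592/n) log Q = +3.55 − (0.0592/2)(-3.727) = +3.660 V.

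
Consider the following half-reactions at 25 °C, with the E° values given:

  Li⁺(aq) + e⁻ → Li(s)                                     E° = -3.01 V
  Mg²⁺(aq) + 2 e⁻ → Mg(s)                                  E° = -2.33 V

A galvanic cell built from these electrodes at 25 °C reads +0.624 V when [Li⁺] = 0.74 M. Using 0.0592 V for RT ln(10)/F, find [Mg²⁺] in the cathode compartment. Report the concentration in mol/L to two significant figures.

Mg²⁺/Mg is the cathode, Li⁺/Li the anode: E°cell = +0.68 V, n = 2.
Overall reaction: Mg²⁺(aq) + 2 Li(s) → Mg(s) + 2 Li⁺(aq); Q = [Li⁺]^2/[Mg²⁺]^1.
From E = E° − (0.0592/n) log Q: log Q = (E° − E)·n/0.0592 = (+0.68 − (+0.624))·2/0.0592 = 1.8919.
So 1·log[Mg²⁺] = 2·log(0.74) − log Q = -0.2615 − (1.8919) = -2.1534; [Mg²⁺] = 10^(-2.1534) ≈ 0.0070 M.

0.0070 M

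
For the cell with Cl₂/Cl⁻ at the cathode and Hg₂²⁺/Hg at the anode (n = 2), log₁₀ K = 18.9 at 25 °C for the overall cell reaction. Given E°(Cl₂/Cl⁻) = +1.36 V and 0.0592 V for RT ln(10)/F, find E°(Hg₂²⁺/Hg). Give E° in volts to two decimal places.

+0.80 V

E°cell = (0.0592/n)·log K = (0.0592/2)(18.9) = +0.559 V.
Since Cl₂/Cl⁻ is the cathode and Hg₂²⁺/Hg the anode, E°cell = E°(Cl₂/Cl⁻) − E°(Hg₂²⁺/Hg).
So E°(Hg₂²⁺/Hg) = E°(Cl₂/Cl⁻) − E°cell = (+1.36) − (+0.559) = +0.80 V.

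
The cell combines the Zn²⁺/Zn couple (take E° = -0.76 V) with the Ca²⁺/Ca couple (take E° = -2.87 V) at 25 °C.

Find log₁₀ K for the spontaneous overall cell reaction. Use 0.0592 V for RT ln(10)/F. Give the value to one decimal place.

71.3

Cathode: Zn²⁺/Zn; anode: Ca²⁺/Ca. E°cell = +2.11 V, n = 2.
log K = nE°cell / 0.0592 = (2)(+2.11) / 0.0592 = 71.3.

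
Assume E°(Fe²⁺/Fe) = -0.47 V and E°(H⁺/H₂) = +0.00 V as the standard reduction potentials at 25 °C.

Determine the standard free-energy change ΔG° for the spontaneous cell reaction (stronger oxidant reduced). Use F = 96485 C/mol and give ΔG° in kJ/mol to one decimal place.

-90.7 kJ/mol

H⁺/H₂ (E° = +0.00 V) is the cathode; Fe²⁺/Fe (E° = -0.47 V) is the anode, so E°cell = +0.47 V.
Balancing electrons gives n = 2 (lcm of 2 and 2).
ΔG° = −nFE° = −(2)(96485)(+0.47) = -90,696 J = -90.7 kJ/mol.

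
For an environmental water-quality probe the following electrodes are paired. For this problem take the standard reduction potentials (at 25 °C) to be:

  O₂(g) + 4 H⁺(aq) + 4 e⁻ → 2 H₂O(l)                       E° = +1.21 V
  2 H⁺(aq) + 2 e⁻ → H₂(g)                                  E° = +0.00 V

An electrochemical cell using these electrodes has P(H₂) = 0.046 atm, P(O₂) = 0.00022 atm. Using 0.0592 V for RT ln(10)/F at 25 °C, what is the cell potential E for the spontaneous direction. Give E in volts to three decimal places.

O₂/H₂O is the cathode (higher E°), H⁺/H₂ the anode: E°cell = +1.21 − (+0.00) = +1.21 V, n = 4.
Overall: O₂(g) + 2 H₂(g) → 2 H₂O(l)
Q = 1 / (P(O₂)·P(H₂)^2); log Q = 6.332.
E = E° − (0.0592/n) log Q = +1.21 − (0.0592/4)(6.332) = +1.116 V.

+1.116 V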